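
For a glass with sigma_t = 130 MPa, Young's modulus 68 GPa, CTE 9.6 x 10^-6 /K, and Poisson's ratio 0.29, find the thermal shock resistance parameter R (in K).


Thermal shock resistance: R = sigma * (1 - nu) / (E * alpha)
  Numerator = 130 * (1 - 0.29) = 92.3
  Denominator = 68 * 1000 * (9.6 x 10^-6) = 0.6528
  R = 92.3 / 0.6528 = 141.4 K

141.4 K


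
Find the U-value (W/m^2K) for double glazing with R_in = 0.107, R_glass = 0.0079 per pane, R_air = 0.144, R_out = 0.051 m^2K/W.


Total thermal resistance (series):
  R_total = R_in + R_glass + R_air + R_glass + R_out
  R_total = 0.107 + 0.0079 + 0.144 + 0.0079 + 0.051 = 0.3178 m^2K/W
U-value = 1 / R_total = 1 / 0.3178 = 3.147 W/m^2K

3.147 W/m^2K


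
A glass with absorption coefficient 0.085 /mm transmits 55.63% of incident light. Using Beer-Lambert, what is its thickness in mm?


Rearrange T = exp(-alpha * thickness):
  thickness = -ln(T) / alpha
  T = 55.63/100 = 0.5563
  ln(T) = -0.58645
  -ln(T) = 0.58645
  thickness = 0.58645 / 0.085 = 6.9 mm

6.9 mm


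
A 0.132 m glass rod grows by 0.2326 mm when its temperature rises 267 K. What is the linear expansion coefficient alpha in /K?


Rearrange dL = alpha * L0 * dT for alpha:
  alpha = dL / (L0 * dT)
  alpha = (0.2326 / 1000) / (0.132 * 267) = 0.0000066 /K = 6.6 x 10^-6 /K

6.6 x 10^-6 /K


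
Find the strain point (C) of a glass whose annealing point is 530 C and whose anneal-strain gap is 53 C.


Strain point = annealing point - difference:
  T_strain = 530 - 53 = 477 C

477 C


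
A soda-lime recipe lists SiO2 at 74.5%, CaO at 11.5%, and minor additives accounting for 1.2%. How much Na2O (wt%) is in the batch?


Pieces sum to 100%:
  Na2O = 100 - (SiO2 + CaO + others)
  Na2O = 100 - (74.5 + 11.5 + 1.2) = 12.8%

12.8%


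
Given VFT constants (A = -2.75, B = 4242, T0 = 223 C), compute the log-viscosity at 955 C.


VFT equation: log(eta) = A + B / (T - T0)
  T - T0 = 955 - 223 = 732
  B / (T - T0) = 4242 / 732 = 5.795
  log(eta) = -2.75 + 5.795 = 3.045

3.045


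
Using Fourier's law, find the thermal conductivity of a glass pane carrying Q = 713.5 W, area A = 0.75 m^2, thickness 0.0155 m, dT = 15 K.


Fourier's law rearranged: k = Q * t / (A * dT)
  Numerator = 713.5 * 0.0155 = 11.05925
  Denominator = 0.75 * 15 = 11.25
  k = 11.05925 / 11.25 = 0.983 W/mK

0.983 W/mK


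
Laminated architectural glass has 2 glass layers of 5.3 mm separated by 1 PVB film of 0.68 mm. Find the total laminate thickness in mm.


Total thickness = glass contribution + PVB contribution
  Glass: 2 * 5.3 = 10.6 mm
  PVB: 1 * 0.68 = 0.68 mm
  Total = 10.6 + 0.68 = 11.28 mm

11.28 mm


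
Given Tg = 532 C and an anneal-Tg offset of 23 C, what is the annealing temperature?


The annealing temperature is Tg plus the offset:
  T_anneal = 532 + 23 = 555 C

555 C


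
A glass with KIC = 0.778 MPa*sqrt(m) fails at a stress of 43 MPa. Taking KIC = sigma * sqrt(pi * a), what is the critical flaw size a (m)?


Rearrange KIC = sigma * sqrt(pi * a):
  sqrt(pi * a) = KIC / sigma
  sqrt(pi * a) = 0.778 / 43 = 0.018093
  a = (KIC / sigma)^2 / pi
  a = 0.018093^2 / pi = 0.0001042 m

0.0001042 m


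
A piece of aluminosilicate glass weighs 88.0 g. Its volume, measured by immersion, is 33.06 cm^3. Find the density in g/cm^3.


Use the definition of density:
  rho = mass / volume
  rho = 88.0 / 33.06 = 2.662 g/cm^3

2.662 g/cm^3


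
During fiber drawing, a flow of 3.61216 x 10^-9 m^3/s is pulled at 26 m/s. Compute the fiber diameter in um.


Cross-sectional area from continuity:
  A = Q / v = 3.61216 x 10^-9 / 26 = 1.389292 x 10^-10 m^2
Diameter from circular cross-section:
  d = sqrt(4A / pi) * 10^6 (m -> um)
  d = sqrt(4 * 1.389292 x 10^-10 / pi) * 10^6 = 13.3 um

13.3 um


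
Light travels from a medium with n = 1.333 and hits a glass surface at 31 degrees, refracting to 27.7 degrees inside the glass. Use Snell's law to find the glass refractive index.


Apply Snell's law: n1 * sin(theta1) = n2 * sin(theta2)
  n2 = n1 * sin(theta1) / sin(theta2)
  sin(31) = 0.515038
  sin(27.7) = 0.464842
  n2 = 1.333 * 0.515038 / 0.464842 = 1.4769

1.4769


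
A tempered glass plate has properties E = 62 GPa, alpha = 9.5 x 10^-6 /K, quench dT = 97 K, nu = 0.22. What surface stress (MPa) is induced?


Tempering stress: sigma = E * alpha * dT / (1 - nu)
  E (MPa) = 62 * 1000 = 62000
  Numerator = 62000 * (9.5 x 10^-6) * 97 = 57.133
  Denominator = 1 - 0.22 = 0.78
  sigma = 57.133 / 0.78 = 73.2 MPa

73.2 MPa


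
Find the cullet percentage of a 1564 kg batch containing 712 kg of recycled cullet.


Cullet ratio = (cullet mass / total batch mass) * 100
  Ratio = 712 / 1564 * 100 = 45.52%

45.52%


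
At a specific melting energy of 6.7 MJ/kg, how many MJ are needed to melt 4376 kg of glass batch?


Total energy = mass * specific energy
  E = 4376 * 6.7 = 29319.2 MJ

29319.2 MJ


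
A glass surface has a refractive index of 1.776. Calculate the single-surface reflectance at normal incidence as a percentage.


Fresnel reflectance at normal incidence:
  R = ((n - 1)/(n + 1))^2
  (n - 1)/(n + 1) = (1.776 - 1)/(1.776 + 1) = 0.279539
  R = 0.279539^2 = 0.0781421
  R(%) = 0.0781421 * 100 = 7.814%

7.814%


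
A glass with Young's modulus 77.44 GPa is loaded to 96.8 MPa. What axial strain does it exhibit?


Rearrange E = sigma / epsilon:
  epsilon = sigma / E
  E (MPa) = 77.44 * 1000 = 77440
  epsilon = 96.8 / 77440 = 0.00125

0.00125


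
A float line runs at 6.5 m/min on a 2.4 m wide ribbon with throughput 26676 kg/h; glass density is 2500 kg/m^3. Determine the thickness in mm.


Ribbon cross-section from mass balance:
  Volume rate = throughput / density = 26676 / 2500 = 10.6704 m^3/h
  thickness = volume rate / (speed * 60 * width), i.e.
  thickness = throughput / (60 * speed * width * density) * 1000
  thickness = 26676 / (60 * 6.5 * 2.4 * 2500) * 1000 = 11.4 mm

11.4 mm


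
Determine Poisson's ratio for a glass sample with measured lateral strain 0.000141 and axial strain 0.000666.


Poisson's ratio: nu = lateral strain / axial strain
  nu = 0.000141 / 0.000666 = 0.2117

0.2117


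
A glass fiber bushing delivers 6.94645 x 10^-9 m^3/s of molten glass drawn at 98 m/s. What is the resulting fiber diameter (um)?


Cross-sectional area from continuity:
  A = Q / v = 6.94645 x 10^-9 / 98 = 7.088214 x 10^-11 m^2
Diameter from circular cross-section:
  d = sqrt(4A / pi) * 10^6 (m -> um)
  d = sqrt(4 * 7.088214 x 10^-11 / pi) * 10^6 = 9.5 um

9.5 um


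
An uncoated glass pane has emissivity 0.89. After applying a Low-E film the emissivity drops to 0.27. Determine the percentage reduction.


Percentage reduction = (1 - coated/uncoated) * 100
  Ratio = 0.27 / 0.89 = 0.3034
  Reduction = (1 - 0.3034) * 100 = 69.7%

69.7%


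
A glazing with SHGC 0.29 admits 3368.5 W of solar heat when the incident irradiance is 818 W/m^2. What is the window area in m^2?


Rearrange Q = Area * SHGC * Irradiance:
  Area = Q / (SHGC * Irradiance)
  Area = 3368.5 / (0.29 * 818) = 14.2 m^2

14.2 m^2


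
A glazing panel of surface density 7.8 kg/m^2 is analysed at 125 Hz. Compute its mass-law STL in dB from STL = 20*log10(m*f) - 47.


Mass law: STL = 20 * log10(m * f) - 47
  m * f = 7.8 * 125 = 975
  log10(975) = 2.989
  STL = 20 * 2.989 - 47 = 59.78 - 47 = 12.8 dB

12.8 dB


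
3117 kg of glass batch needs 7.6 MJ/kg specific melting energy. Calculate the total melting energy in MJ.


Total energy = mass * specific energy
  E = 3117 * 7.6 = 23689.2 MJ

23689.2 MJ


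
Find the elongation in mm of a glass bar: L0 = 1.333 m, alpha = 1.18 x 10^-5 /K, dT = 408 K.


Thermal expansion formula: dL = alpha * L0 * dT
  dL = (1.18 x 10^-5) * 1.333 * 408 = 0.0064176 m
Convert to mm: 0.0064176 * 1000 = 6.4176 mm

6.4176 mm


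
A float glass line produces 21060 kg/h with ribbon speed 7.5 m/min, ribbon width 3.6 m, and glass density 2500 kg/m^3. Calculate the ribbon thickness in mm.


Ribbon cross-section from mass balance:
  Volume rate = throughput / density = 21060 / 2500 = 8.424 m^3/h
  thickness = volume rate / (speed * 60 * width), i.e.
  thickness = throughput / (60 * speed * width * density) * 1000
  thickness = 21060 / (60 * 7.5 * 3.6 * 2500) * 1000 = 5.2 mm

5.2 mm


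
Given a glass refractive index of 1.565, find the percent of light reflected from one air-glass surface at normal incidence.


Fresnel reflectance at normal incidence:
  R = ((n - 1)/(n + 1))^2
  (n - 1)/(n + 1) = (1.565 - 1)/(1.565 + 1) = 0.220273
  R = 0.220273^2 = 0.0485202
  R(%) = 0.0485202 * 100 = 4.852%

4.852%


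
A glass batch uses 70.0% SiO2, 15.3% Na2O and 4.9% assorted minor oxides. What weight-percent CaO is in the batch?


Pieces sum to 100%:
  CaO = 100 - (SiO2 + Na2O + others)
  CaO = 100 - (70.0 + 15.3 + 4.9) = 9.8%

9.8%


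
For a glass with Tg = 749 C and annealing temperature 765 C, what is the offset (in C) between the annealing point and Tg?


Offset = T_anneal - Tg:
  offset = 765 - 749 = 16 C

16 C


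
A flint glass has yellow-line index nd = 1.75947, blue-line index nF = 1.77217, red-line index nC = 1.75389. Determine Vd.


Abbe number formula: Vd = (nd - 1) / (nF - nC)
  nd - 1 = 1.75947 - 1 = 0.75947
  nF - nC = 1.77217 - 1.75389 = 0.01828
  Vd = 0.75947 / 0.01828 = 41.55

41.55


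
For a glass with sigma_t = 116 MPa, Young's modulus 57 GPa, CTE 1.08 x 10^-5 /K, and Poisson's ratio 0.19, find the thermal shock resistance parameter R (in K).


Thermal shock resistance: R = sigma * (1 - nu) / (E * alpha)
  Numerator = 116 * (1 - 0.19) = 93.96
  Denominator = 57 * 1000 * (1.08 x 10^-5) = 0.6156
  R = 93.96 / 0.6156 = 152.6 K

152.6 K


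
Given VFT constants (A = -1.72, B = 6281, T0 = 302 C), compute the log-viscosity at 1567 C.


VFT equation: log(eta) = A + B / (T - T0)
  T - T0 = 1567 - 302 = 1265
  B / (T - T0) = 6281 / 1265 = 4.965
  log(eta) = -1.72 + 4.965 = 3.245

3.245


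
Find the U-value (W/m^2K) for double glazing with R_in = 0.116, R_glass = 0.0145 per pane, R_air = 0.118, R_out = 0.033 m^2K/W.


Total thermal resistance (series):
  R_total = R_in + R_glass + R_air + R_glass + R_out
  R_total = 0.116 + 0.0145 + 0.118 + 0.0145 + 0.033 = 0.296 m^2K/W
U-value = 1 / R_total = 1 / 0.296 = 3.378 W/m^2K

3.378 W/m^2K


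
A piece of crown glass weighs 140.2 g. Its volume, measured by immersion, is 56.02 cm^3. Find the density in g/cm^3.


Use the definition of density:
  rho = mass / volume
  rho = 140.2 / 56.02 = 2.503 g/cm^3

2.503 g/cm^3


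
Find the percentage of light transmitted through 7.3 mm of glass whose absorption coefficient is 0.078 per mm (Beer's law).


Beer-Lambert law: T = exp(-alpha * thickness)
  exponent = -0.078 * 7.3 = -0.5694
  T = exp(-0.5694) = 0.5659
  Percentage = 0.5659 * 100 = 56.59%

56.59%


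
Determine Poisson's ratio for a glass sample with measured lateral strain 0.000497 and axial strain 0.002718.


Poisson's ratio: nu = lateral strain / axial strain
  nu = 0.000497 / 0.002718 = 0.1829

0.1829


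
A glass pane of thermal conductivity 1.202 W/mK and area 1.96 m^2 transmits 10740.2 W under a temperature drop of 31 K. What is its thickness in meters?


Fourier's law: t = k * A * dT / Q
  t = 1.202 * 1.96 * 31 / 10740.2
  t = 73.03352 / 10740.2 = 0.0068 m

0.0068 m


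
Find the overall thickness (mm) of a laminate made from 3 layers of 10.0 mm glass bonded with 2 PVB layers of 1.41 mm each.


Total thickness = glass contribution + PVB contribution
  Glass: 3 * 10.0 = 30.0 mm
  PVB: 2 * 1.41 = 2.82 mm
  Total = 30.0 + 2.82 = 32.82 mm

32.82 mm


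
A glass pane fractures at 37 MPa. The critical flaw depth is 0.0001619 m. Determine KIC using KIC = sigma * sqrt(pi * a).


Fracture toughness: KIC = sigma * sqrt(pi * a)
  pi * a = pi * 0.0001619 = 0.000508624
  sqrt(pi * a) = 0.022553
  KIC = 37 * 0.022553 = 0.834 MPa*sqrt(m)

0.834 MPa*sqrt(m)


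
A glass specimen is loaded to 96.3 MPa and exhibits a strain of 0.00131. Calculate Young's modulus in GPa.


Young's modulus: E = stress / strain
  E = 96.3 MPa / 0.00131 = 73511.45 MPa
Convert to GPa: 73511.45 / 1000 = 73.51 GPa

73.51 GPa


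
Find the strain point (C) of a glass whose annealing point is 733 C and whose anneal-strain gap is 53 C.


Strain point = annealing point - difference:
  T_strain = 733 - 53 = 680 C

680 C


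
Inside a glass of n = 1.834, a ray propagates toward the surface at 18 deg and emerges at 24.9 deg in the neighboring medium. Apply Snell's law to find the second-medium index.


Apply Snell's law: n1 * sin(theta1) = n2 * sin(theta2)
  n2 = n1 * sin(theta1) / sin(theta2)
  sin(18) = 0.309017
  sin(24.9) = 0.421036
  n2 = 1.834 * 0.309017 / 0.421036 = 1.3461

1.3461


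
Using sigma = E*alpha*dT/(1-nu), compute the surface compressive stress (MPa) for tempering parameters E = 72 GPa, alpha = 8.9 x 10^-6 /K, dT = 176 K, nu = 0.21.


Tempering stress: sigma = E * alpha * dT / (1 - nu)
  E (MPa) = 72 * 1000 = 72000
  Numerator = 72000 * (8.9 x 10^-6) * 176 = 112.7808
  Denominator = 1 - 0.21 = 0.79
  sigma = 112.7808 / 0.79 = 142.8 MPa

142.8 MPa


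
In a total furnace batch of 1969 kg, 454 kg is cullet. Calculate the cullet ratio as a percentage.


Cullet ratio = (cullet mass / total batch mass) * 100
  Ratio = 454 / 1969 * 100 = 23.06%

23.06%


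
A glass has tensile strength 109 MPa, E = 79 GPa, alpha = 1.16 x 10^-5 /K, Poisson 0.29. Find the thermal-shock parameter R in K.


Thermal shock resistance: R = sigma * (1 - nu) / (E * alpha)
  Numerator = 109 * (1 - 0.29) = 77.39
  Denominator = 79 * 1000 * (1.16 x 10^-5) = 0.9164
  R = 77.39 / 0.9164 = 84.5 K

84.5 K


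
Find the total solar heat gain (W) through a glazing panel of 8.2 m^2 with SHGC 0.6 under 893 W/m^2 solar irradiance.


Solar heat gain: Q = Area * SHGC * Irradiance
  Q = 8.2 * 0.6 * 893 = 4393.6 W

4393.6 W


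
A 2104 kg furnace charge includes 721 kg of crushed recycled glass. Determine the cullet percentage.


Cullet ratio = (cullet mass / total batch mass) * 100
  Ratio = 721 / 2104 * 100 = 34.27%

34.27%


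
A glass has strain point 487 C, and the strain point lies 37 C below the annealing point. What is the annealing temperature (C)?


T_anneal = T_strain + gap:
  T_anneal = 487 + 37 = 524 C

524 C


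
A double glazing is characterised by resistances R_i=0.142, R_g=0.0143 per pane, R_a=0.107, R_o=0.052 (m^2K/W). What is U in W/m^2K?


Total thermal resistance (series):
  R_total = R_in + R_glass + R_air + R_glass + R_out
  R_total = 0.142 + 0.0143 + 0.107 + 0.0143 + 0.052 = 0.3296 m^2K/W
U-value = 1 / R_total = 1 / 0.3296 = 3.034 W/m^2K

3.034 W/m^2K


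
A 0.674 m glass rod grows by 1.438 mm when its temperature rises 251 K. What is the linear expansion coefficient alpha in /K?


Rearrange dL = alpha * L0 * dT for alpha:
  alpha = dL / (L0 * dT)
  alpha = (1.438 / 1000) / (0.674 * 251) = 0.0000085 /K = 8.5 x 10^-6 /K

8.5 x 10^-6 /K


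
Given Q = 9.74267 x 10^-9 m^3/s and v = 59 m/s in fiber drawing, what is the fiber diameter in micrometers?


Cross-sectional area from continuity:
  A = Q / v = 9.74267 x 10^-9 / 59 = 1.6513 x 10^-10 m^2
Diameter from circular cross-section:
  d = sqrt(4A / pi) * 10^6 (m -> um)
  d = sqrt(4 * 1.6513 x 10^-10 / pi) * 10^6 = 14.5 um

14.5 um


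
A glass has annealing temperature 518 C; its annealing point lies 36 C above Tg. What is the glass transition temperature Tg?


Rearrange T_anneal = Tg + offset for Tg:
  Tg = T_anneal - offset = 518 - 36 = 482 C

482 C


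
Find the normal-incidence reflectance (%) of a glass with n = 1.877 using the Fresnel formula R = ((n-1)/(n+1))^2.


Fresnel reflectance at normal incidence:
  R = ((n - 1)/(n + 1))^2
  (n - 1)/(n + 1) = (1.877 - 1)/(1.877 + 1) = 0.304831
  R = 0.304831^2 = 0.0929219
  R(%) = 0.0929219 * 100 = 9.292%

9.292%


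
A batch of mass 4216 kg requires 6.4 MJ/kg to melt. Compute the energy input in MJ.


Total energy = mass * specific energy
  E = 4216 * 6.4 = 26982.4 MJ

26982.4 MJ


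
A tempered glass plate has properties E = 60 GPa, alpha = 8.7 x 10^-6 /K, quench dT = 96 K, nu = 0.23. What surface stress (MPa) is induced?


Tempering stress: sigma = E * alpha * dT / (1 - nu)
  E (MPa) = 60 * 1000 = 60000
  Numerator = 60000 * (8.7 x 10^-6) * 96 = 50.112
  Denominator = 1 - 0.23 = 0.77
  sigma = 50.112 / 0.77 = 65.1 MPa

65.1 MPa


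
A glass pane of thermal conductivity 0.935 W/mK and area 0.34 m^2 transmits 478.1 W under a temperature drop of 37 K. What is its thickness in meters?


Fourier's law: t = k * A * dT / Q
  t = 0.935 * 0.34 * 37 / 478.1
  t = 11.7623 / 478.1 = 0.0246 m

0.0246 m


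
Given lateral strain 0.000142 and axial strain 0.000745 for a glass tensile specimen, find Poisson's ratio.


Poisson's ratio: nu = lateral strain / axial strain
  nu = 0.000142 / 0.000745 = 0.1906

0.1906


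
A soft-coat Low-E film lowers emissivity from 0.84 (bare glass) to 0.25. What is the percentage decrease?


Percentage reduction = (1 - coated/uncoated) * 100
  Ratio = 0.25 / 0.84 = 0.2976
  Reduction = (1 - 0.2976) * 100 = 70.2%

70.2%


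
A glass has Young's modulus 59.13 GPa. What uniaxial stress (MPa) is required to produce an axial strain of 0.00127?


Rearrange E = sigma / epsilon:
  sigma = E * epsilon
  E (MPa) = 59.13 * 1000 = 59130
  sigma = 59130 * 0.00127 = 75.1 MPa

75.1 MPa


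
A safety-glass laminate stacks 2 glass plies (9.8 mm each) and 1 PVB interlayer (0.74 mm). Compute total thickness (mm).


Total thickness = glass contribution + PVB contribution
  Glass: 2 * 9.8 = 19.6 mm
  PVB: 1 * 0.74 = 0.74 mm
  Total = 19.6 + 0.74 = 20.34 mm

20.34 mm


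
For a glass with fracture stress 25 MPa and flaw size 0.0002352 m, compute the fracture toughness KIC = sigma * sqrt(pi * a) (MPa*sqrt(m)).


Fracture toughness: KIC = sigma * sqrt(pi * a)
  pi * a = pi * 0.0002352 = 0.000738903
  sqrt(pi * a) = 0.027183
  KIC = 25 * 0.027183 = 0.68 MPa*sqrt(m)

0.68 MPa*sqrt(m)


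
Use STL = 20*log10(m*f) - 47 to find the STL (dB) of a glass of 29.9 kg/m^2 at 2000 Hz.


Mass law: STL = 20 * log10(m * f) - 47
  m * f = 29.9 * 2000 = 59800
  log10(59800) = 4.7767
  STL = 20 * 4.7767 - 47 = 95.534 - 47 = 48.5 dB

48.5 dB


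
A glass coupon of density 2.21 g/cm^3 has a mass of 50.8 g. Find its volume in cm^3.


Rearrange rho = m / V:
  V = m / rho
  V = 50.8 / 2.21 = 22.986 cm^3

22.986 cm^3


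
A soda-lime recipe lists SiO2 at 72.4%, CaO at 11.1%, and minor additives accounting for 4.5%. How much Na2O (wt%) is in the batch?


Pieces sum to 100%:
  Na2O = 100 - (SiO2 + CaO + others)
  Na2O = 100 - (72.4 + 11.1 + 4.5) = 12.0%

12.0%


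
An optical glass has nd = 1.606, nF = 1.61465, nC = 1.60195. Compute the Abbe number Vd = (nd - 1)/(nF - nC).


Abbe number formula: Vd = (nd - 1) / (nF - nC)
  nd - 1 = 1.606 - 1 = 0.606
  nF - nC = 1.61465 - 1.60195 = 0.0127
  Vd = 0.606 / 0.0127 = 47.72

47.72


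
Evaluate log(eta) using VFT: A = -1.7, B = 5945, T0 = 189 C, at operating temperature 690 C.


VFT equation: log(eta) = A + B / (T - T0)
  T - T0 = 690 - 189 = 501
  B / (T - T0) = 5945 / 501 = 11.866
  log(eta) = -1.7 + 11.866 = 10.166

10.166


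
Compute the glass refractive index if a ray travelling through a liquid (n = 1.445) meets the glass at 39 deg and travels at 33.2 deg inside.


Apply Snell's law: n1 * sin(theta1) = n2 * sin(theta2)
  n2 = n1 * sin(theta1) / sin(theta2)
  sin(39) = 0.62932
  sin(33.2) = 0.547563
  n2 = 1.445 * 0.62932 / 0.547563 = 1.6608

1.6608


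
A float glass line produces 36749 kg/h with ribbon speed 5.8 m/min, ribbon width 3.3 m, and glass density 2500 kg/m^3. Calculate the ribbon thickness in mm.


Ribbon cross-section from mass balance:
  Volume rate = throughput / density = 36749 / 2500 = 14.6996 m^3/h
  thickness = volume rate / (speed * 60 * width), i.e.
  thickness = throughput / (60 * speed * width * density) * 1000
  thickness = 36749 / (60 * 5.8 * 3.3 * 2500) * 1000 = 12.8 mm

12.8 mm


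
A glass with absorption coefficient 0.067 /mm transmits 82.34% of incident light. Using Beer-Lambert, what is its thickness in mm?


Rearrange T = exp(-alpha * thickness):
  thickness = -ln(T) / alpha
  T = 82.34/100 = 0.8234
  ln(T) = -0.19431
  -ln(T) = 0.19431
  thickness = 0.19431 / 0.067 = 2.9 mm

2.9 mm


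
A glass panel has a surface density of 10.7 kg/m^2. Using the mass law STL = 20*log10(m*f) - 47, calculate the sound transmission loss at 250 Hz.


Mass law: STL = 20 * log10(m * f) - 47
  m * f = 10.7 * 250 = 2675
  log10(2675) = 3.42732
  STL = 20 * 3.42732 - 47 = 68.5464 - 47 = 21.5 dB

21.5 dB


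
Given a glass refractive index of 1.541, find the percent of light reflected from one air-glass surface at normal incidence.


Fresnel reflectance at normal incidence:
  R = ((n - 1)/(n + 1))^2
  (n - 1)/(n + 1) = (1.541 - 1)/(1.541 + 1) = 0.212908
  R = 0.212908^2 = 0.0453298
  R(%) = 0.0453298 * 100 = 4.533%

4.533%


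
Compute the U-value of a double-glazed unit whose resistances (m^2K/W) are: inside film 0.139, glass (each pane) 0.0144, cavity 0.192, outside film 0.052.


Total thermal resistance (series):
  R_total = R_in + R_glass + R_air + R_glass + R_out
  R_total = 0.139 + 0.0144 + 0.192 + 0.0144 + 0.052 = 0.4118 m^2K/W
U-value = 1 / R_total = 1 / 0.4118 = 2.428 W/m^2K

2.428 W/m^2K


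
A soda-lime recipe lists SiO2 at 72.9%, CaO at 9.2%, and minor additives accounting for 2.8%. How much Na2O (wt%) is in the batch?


Pieces sum to 100%:
  Na2O = 100 - (SiO2 + CaO + others)
  Na2O = 100 - (72.9 + 9.2 + 2.8) = 15.1%

15.1%


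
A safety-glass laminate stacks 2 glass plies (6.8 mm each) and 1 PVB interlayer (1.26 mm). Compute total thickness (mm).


Total thickness = glass contribution + PVB contribution
  Glass: 2 * 6.8 = 13.6 mm
  PVB: 1 * 1.26 = 1.26 mm
  Total = 13.6 + 1.26 = 14.86 mm

14.86 mm


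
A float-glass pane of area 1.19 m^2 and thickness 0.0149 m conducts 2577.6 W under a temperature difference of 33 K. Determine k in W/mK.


Fourier's law rearranged: k = Q * t / (A * dT)
  Numerator = 2577.6 * 0.0149 = 38.40624
  Denominator = 1.19 * 33 = 39.27
  k = 38.40624 / 39.27 = 0.978 W/mK

0.978 W/mK


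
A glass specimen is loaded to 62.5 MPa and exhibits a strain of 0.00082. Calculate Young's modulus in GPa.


Young's modulus: E = stress / strain
  E = 62.5 MPa / 0.00082 = 76219.51 MPa
Convert to GPa: 76219.51 / 1000 = 76.22 GPa

76.22 GPa


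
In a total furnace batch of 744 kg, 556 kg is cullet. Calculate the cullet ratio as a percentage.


Cullet ratio = (cullet mass / total batch mass) * 100
  Ratio = 556 / 744 * 100 = 74.73%

74.73%


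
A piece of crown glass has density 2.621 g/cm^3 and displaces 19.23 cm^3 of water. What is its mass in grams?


Rearrange rho = m / V:
  m = rho * V
  m = 2.621 * 19.23 = 50.402 g

50.402 g


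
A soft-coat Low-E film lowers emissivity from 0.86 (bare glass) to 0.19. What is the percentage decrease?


Percentage reduction = (1 - coated/uncoated) * 100
  Ratio = 0.19 / 0.86 = 0.2209
  Reduction = (1 - 0.2209) * 100 = 77.9%

77.9%


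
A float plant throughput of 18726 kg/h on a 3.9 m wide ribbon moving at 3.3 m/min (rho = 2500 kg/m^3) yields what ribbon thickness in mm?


Ribbon cross-section from mass balance:
  Volume rate = throughput / density = 18726 / 2500 = 7.4904 m^3/h
  thickness = volume rate / (speed * 60 * width), i.e.
  thickness = throughput / (60 * speed * width * density) * 1000
  thickness = 18726 / (60 * 3.3 * 3.9 * 2500) * 1000 = 9.7 mm

9.7 mm


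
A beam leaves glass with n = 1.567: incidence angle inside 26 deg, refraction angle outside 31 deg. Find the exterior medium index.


Apply Snell's law: n1 * sin(theta1) = n2 * sin(theta2)
  n2 = n1 * sin(theta1) / sin(theta2)
  sin(26) = 0.438371
  sin(31) = 0.515038
  n2 = 1.567 * 0.438371 / 0.515038 = 1.3337

1.3337


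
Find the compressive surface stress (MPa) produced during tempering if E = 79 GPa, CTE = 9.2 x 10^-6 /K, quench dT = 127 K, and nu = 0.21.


Tempering stress: sigma = E * alpha * dT / (1 - nu)
  E (MPa) = 79 * 1000 = 79000
  Numerator = 79000 * (9.2 x 10^-6) * 127 = 92.3036
  Denominator = 1 - 0.21 = 0.79
  sigma = 92.3036 / 0.79 = 116.8 MPa

116.8 MPa


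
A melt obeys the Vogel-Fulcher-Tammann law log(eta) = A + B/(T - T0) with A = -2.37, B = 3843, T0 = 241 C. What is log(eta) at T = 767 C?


VFT equation: log(eta) = A + B / (T - T0)
  T - T0 = 767 - 241 = 526
  B / (T - T0) = 3843 / 526 = 7.306
  log(eta) = -2.37 + 7.306 = 4.936

4.936


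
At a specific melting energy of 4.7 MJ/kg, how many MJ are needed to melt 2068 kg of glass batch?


Total energy = mass * specific energy
  E = 2068 * 4.7 = 9719.6 MJ

9719.6 MJ


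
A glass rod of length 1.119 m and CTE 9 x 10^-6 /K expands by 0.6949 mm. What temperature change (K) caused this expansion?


Rearrange dL = alpha * L0 * dT for dT:
  dT = dL / (alpha * L0)
  dL (m) = 0.6949 / 1000 = 0.0006949
  dT = 0.0006949 / ((9 x 10^-6) * 1.119) = 69.0 K

69.0 K


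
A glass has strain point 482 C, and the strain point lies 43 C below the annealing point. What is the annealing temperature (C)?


T_anneal = T_strain + gap:
  T_anneal = 482 + 43 = 525 C

525 C


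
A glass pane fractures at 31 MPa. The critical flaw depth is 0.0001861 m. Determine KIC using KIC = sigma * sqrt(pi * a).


Fracture toughness: KIC = sigma * sqrt(pi * a)
  pi * a = pi * 0.0001861 = 0.00058465
  sqrt(pi * a) = 0.02418
  KIC = 31 * 0.02418 = 0.75 MPa*sqrt(m)

0.75 MPa*sqrt(m)


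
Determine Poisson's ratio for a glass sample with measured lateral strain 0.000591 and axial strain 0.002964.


Poisson's ratio: nu = lateral strain / axial strain
  nu = 0.000591 / 0.002964 = 0.1994

0.1994


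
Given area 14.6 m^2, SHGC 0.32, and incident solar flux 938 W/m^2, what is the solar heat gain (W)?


Solar heat gain: Q = Area * SHGC * Irradiance
  Q = 14.6 * 0.32 * 938 = 4382.3 W

4382.3 W


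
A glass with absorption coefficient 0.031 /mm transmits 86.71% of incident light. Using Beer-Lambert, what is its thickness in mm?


Rearrange T = exp(-alpha * thickness):
  thickness = -ln(T) / alpha
  T = 86.71/100 = 0.8671
  ln(T) = -0.1426
  -ln(T) = 0.1426
  thickness = 0.1426 / 0.031 = 4.6 mm

4.6 mm


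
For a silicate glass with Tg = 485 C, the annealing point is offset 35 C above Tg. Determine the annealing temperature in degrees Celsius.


The annealing temperature is Tg plus the offset:
  T_anneal = 485 + 35 = 520 C

520 C


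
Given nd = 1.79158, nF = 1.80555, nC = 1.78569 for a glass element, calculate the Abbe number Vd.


Abbe number formula: Vd = (nd - 1) / (nF - nC)
  nd - 1 = 1.79158 - 1 = 0.79158
  nF - nC = 1.80555 - 1.78569 = 0.01986
  Vd = 0.79158 / 0.01986 = 39.86

39.86


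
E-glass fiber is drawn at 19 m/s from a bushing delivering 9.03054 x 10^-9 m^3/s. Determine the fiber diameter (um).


Cross-sectional area from continuity:
  A = Q / v = 9.03054 x 10^-9 / 19 = 4.752916 x 10^-10 m^2
Diameter from circular cross-section:
  d = sqrt(4A / pi) * 10^6 (m -> um)
  d = sqrt(4 * 4.752916 x 10^-10 / pi) * 10^6 = 24.6 um

24.6 um


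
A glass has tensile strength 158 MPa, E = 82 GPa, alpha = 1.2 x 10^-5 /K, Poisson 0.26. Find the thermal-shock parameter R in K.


Thermal shock resistance: R = sigma * (1 - nu) / (E * alpha)
  Numerator = 158 * (1 - 0.26) = 116.92
  Denominator = 82 * 1000 * (1.2 x 10^-5) = 0.984
  R = 116.92 / 0.984 = 118.8 K

118.8 K


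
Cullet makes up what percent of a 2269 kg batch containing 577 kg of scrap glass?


Cullet ratio = (cullet mass / total batch mass) * 100
  Ratio = 577 / 2269 * 100 = 25.43%

25.43%


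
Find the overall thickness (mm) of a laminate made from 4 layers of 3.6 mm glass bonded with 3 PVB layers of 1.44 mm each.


Total thickness = glass contribution + PVB contribution
  Glass: 4 * 3.6 = 14.4 mm
  PVB: 3 * 1.44 = 4.32 mm
  Total = 14.4 + 4.32 = 18.72 mm

18.72 mm


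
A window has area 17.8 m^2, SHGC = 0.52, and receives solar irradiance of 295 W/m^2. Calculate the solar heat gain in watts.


Solar heat gain: Q = Area * SHGC * Irradiance
  Q = 17.8 * 0.52 * 295 = 2730.5 W

2730.5 W


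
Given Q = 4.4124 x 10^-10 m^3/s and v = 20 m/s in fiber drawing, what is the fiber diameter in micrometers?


Cross-sectional area from continuity:
  A = Q / v = 4.4124 x 10^-10 / 20 = 2.2062 x 10^-11 m^2
Diameter from circular cross-section:
  d = sqrt(4A / pi) * 10^6 (m -> um)
  d = sqrt(4 * 2.2062 x 10^-11 / pi) * 10^6 = 5.3 um

5.3 um


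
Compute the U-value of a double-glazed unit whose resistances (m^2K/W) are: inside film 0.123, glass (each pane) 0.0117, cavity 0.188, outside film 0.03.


Total thermal resistance (series):
  R_total = R_in + R_glass + R_air + R_glass + R_out
  R_total = 0.123 + 0.0117 + 0.188 + 0.0117 + 0.03 = 0.3644 m^2K/W
U-value = 1 / R_total = 1 / 0.3644 = 2.744 W/m^2K

2.744 W/m^2K


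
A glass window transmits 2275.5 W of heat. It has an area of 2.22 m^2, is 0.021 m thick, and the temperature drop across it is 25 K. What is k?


Fourier's law rearranged: k = Q * t / (A * dT)
  Numerator = 2275.5 * 0.021 = 47.7855
  Denominator = 2.22 * 25 = 55.5
  k = 47.7855 / 55.5 = 0.861 W/mK

0.861 W/mK


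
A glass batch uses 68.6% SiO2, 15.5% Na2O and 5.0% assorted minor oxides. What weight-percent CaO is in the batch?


Pieces sum to 100%:
  CaO = 100 - (SiO2 + Na2O + others)
  CaO = 100 - (68.6 + 15.5 + 5.0) = 10.9%

10.9%


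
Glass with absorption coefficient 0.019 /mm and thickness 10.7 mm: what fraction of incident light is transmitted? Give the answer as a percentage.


Beer-Lambert law: T = exp(-alpha * thickness)
  exponent = -0.019 * 10.7 = -0.2033
  T = exp(-0.2033) = 0.816
  Percentage = 0.816 * 100 = 81.6%

81.6%


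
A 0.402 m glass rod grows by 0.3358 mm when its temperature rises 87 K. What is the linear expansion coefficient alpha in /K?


Rearrange dL = alpha * L0 * dT for alpha:
  alpha = dL / (L0 * dT)
  alpha = (0.3358 / 1000) / (0.402 * 87) = 0.000009601 /K = 9.601 x 10^-6 /K

9.601 x 10^-6 /K


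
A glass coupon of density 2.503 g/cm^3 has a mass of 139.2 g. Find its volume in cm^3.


Rearrange rho = m / V:
  V = m / rho
  V = 139.2 / 2.503 = 55.613 cm^3

55.613 cm^3


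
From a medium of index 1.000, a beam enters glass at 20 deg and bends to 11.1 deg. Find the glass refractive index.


Apply Snell's law: n1 * sin(theta1) = n2 * sin(theta2)
  n2 = n1 * sin(theta1) / sin(theta2)
  sin(20) = 0.34202
  sin(11.1) = 0.192522
  n2 = 1.000 * 0.34202 / 0.192522 = 1.7765

1.7765


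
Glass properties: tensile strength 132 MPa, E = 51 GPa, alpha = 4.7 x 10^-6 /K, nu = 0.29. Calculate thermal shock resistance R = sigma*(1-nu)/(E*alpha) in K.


Thermal shock resistance: R = sigma * (1 - nu) / (E * alpha)
  Numerator = 132 * (1 - 0.29) = 93.72
  Denominator = 51 * 1000 * (4.7 x 10^-6) = 0.2397
  R = 93.72 / 0.2397 = 391.0 K

391.0 K


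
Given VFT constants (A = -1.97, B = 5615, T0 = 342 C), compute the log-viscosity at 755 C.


VFT equation: log(eta) = A + B / (T - T0)
  T - T0 = 755 - 342 = 413
  B / (T - T0) = 5615 / 413 = 13.596
  log(eta) = -1.97 + 13.596 = 11.626

11.626


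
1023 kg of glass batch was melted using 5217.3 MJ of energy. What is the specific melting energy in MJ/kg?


Rearrange E = m * s for s:
  s = E / m
  s = 5217.3 / 1023 = 5.1 MJ/kg

5.1 MJ/kg


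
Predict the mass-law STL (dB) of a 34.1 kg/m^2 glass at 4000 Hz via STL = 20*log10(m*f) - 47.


Mass law: STL = 20 * log10(m * f) - 47
  m * f = 34.1 * 4000 = 136400
  log10(136400) = 5.13481
  STL = 20 * 5.13481 - 47 = 102.6962 - 47 = 55.7 dB

55.7 dB


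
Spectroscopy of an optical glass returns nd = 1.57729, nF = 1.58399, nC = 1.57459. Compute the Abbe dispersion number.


Abbe number formula: Vd = (nd - 1) / (nF - nC)
  nd - 1 = 1.57729 - 1 = 0.57729
  nF - nC = 1.58399 - 1.57459 = 0.0094
  Vd = 0.57729 / 0.0094 = 61.41

61.41


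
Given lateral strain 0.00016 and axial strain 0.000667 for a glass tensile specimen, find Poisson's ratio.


Poisson's ratio: nu = lateral strain / axial strain
  nu = 0.00016 / 0.000667 = 0.2399

0.2399


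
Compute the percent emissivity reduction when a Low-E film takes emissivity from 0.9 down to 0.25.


Percentage reduction = (1 - coated/uncoated) * 100
  Ratio = 0.25 / 0.9 = 0.2778
  Reduction = (1 - 0.2778) * 100 = 72.2%

72.2%


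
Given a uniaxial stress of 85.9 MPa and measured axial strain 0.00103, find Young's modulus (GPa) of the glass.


Young's modulus: E = stress / strain
  E = 85.9 MPa / 0.00103 = 83398.06 MPa
Convert to GPa: 83398.06 / 1000 = 83.4 GPa

83.4 GPa


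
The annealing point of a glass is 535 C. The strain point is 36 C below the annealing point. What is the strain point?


Strain point = annealing point - difference:
  T_strain = 535 - 36 = 499 C

499 C


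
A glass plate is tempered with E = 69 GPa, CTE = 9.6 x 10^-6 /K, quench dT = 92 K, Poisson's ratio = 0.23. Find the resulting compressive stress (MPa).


Tempering stress: sigma = E * alpha * dT / (1 - nu)
  E (MPa) = 69 * 1000 = 69000
  Numerator = 69000 * (9.6 x 10^-6) * 92 = 60.9408
  Denominator = 1 - 0.23 = 0.77
  sigma = 60.9408 / 0.77 = 79.1 MPa

79.1 MPa


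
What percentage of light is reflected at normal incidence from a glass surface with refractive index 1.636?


Fresnel reflectance at normal incidence:
  R = ((n - 1)/(n + 1))^2
  (n - 1)/(n + 1) = (1.636 - 1)/(1.636 + 1) = 0.241275
  R = 0.241275^2 = 0.0582136
  R(%) = 0.0582136 * 100 = 5.821%

5.821%


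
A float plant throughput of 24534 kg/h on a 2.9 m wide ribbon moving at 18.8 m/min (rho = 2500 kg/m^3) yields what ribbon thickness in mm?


Ribbon cross-section from mass balance:
  Volume rate = throughput / density = 24534 / 2500 = 9.8136 m^3/h
  thickness = volume rate / (speed * 60 * width), i.e.
  thickness = throughput / (60 * speed * width * density) * 1000
  thickness = 24534 / (60 * 18.8 * 2.9 * 2500) * 1000 = 3.0 mm

3.0 mm


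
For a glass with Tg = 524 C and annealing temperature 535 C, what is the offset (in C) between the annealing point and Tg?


Offset = T_anneal - Tg:
  offset = 535 - 524 = 11 C

11 C


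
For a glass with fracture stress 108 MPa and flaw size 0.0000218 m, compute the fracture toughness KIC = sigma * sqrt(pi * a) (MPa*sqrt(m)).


Fracture toughness: KIC = sigma * sqrt(pi * a)
  pi * a = pi * 0.0000218 = 0.000068487
  sqrt(pi * a) = 0.008276
  KIC = 108 * 0.008276 = 0.894 MPa*sqrt(m)

0.894 MPa*sqrt(m)


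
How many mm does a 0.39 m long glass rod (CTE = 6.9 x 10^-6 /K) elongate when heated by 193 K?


Thermal expansion formula: dL = alpha * L0 * dT
  dL = (6.9 x 10^-6) * 0.39 * 193 = 0.00051936 m
Convert to mm: 0.00051936 * 1000 = 0.5194 mm

0.5194 mm


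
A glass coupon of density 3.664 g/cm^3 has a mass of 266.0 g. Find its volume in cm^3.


Rearrange rho = m / V:
  V = m / rho
  V = 266.0 / 3.664 = 72.598 cm^3

72.598 cm^3


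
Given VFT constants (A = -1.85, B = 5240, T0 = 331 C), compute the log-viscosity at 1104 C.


VFT equation: log(eta) = A + B / (T - T0)
  T - T0 = 1104 - 331 = 773
  B / (T - T0) = 5240 / 773 = 6.779
  log(eta) = -1.85 + 6.779 = 4.929

4.929


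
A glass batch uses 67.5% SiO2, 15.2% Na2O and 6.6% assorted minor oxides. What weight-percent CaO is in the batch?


Pieces sum to 100%:
  CaO = 100 - (SiO2 + Na2O + others)
  CaO = 100 - (67.5 + 15.2 + 6.6) = 10.7%

10.7%


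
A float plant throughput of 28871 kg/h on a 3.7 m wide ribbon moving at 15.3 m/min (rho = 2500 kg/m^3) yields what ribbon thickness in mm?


Ribbon cross-section from mass balance:
  Volume rate = throughput / density = 28871 / 2500 = 11.5484 m^3/h
  thickness = volume rate / (speed * 60 * width), i.e.
  thickness = throughput / (60 * speed * width * density) * 1000
  thickness = 28871 / (60 * 15.3 * 3.7 * 2500) * 1000 = 3.4 mm

3.4 mm


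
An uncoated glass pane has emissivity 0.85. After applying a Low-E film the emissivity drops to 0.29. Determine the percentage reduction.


Percentage reduction = (1 - coated/uncoated) * 100
  Ratio = 0.29 / 0.85 = 0.3412
  Reduction = (1 - 0.3412) * 100 = 65.9%

65.9%


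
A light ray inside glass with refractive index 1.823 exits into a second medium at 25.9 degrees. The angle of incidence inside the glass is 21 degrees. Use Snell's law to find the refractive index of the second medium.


Apply Snell's law: n1 * sin(theta1) = n2 * sin(theta2)
  n2 = n1 * sin(theta1) / sin(theta2)
  sin(21) = 0.358368
  sin(25.9) = 0.436802
  n2 = 1.823 * 0.358368 / 0.436802 = 1.4957

1.4957


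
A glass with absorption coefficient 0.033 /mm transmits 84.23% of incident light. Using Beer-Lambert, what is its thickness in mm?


Rearrange T = exp(-alpha * thickness):
  thickness = -ln(T) / alpha
  T = 84.23/100 = 0.8423
  ln(T) = -0.17162
  -ln(T) = 0.17162
  thickness = 0.17162 / 0.033 = 5.2 mm

5.2 mm


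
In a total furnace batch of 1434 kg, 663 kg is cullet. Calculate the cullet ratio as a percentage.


Cullet ratio = (cullet mass / total batch mass) * 100
  Ratio = 663 / 1434 * 100 = 46.23%

46.23%


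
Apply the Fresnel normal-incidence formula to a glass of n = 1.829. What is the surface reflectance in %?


Fresnel reflectance at normal incidence:
  R = ((n - 1)/(n + 1))^2
  (n - 1)/(n + 1) = (1.829 - 1)/(1.829 + 1) = 0.293036
  R = 0.293036^2 = 0.0858701
  R(%) = 0.0858701 * 100 = 8.587%

8.587%


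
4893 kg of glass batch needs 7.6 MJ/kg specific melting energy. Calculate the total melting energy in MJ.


Total energy = mass * specific energy
  E = 4893 * 7.6 = 37186.8 MJ

37186.8 MJ


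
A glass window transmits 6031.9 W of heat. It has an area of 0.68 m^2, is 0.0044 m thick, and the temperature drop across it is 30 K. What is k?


Fourier's law rearranged: k = Q * t / (A * dT)
  Numerator = 6031.9 * 0.0044 = 26.54036
  Denominator = 0.68 * 30 = 20.4
  k = 26.54036 / 20.4 = 1.301 W/mK

1.301 W/mK


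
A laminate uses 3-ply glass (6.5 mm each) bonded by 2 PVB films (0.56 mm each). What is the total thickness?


Total thickness = glass contribution + PVB contribution
  Glass: 3 * 6.5 = 19.5 mm
  PVB: 2 * 0.56 = 1.12 mm
  Total = 19.5 + 1.12 = 20.62 mm

20.62 mm


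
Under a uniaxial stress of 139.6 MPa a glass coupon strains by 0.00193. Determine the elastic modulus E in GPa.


Young's modulus: E = stress / strain
  E = 139.6 MPa / 0.00193 = 72331.61 MPa
Convert to GPa: 72331.61 / 1000 = 72.33 GPa

72.33 GPa


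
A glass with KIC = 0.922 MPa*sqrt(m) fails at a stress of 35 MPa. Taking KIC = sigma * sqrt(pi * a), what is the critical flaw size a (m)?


Rearrange KIC = sigma * sqrt(pi * a):
  sqrt(pi * a) = KIC / sigma
  sqrt(pi * a) = 0.922 / 35 = 0.026343
  a = (KIC / sigma)^2 / pi
  a = 0.026343^2 / pi = 0.0002209 m

0.0002209 m


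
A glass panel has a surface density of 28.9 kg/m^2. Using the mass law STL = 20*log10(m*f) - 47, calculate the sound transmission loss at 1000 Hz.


Mass law: STL = 20 * log10(m * f) - 47
  m * f = 28.9 * 1000 = 28900
  log10(28900) = 4.4609
  STL = 20 * 4.4609 - 47 = 89.218 - 47 = 42.2 dB

42.2 dB


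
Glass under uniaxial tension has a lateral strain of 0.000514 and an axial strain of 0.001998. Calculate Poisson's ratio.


Poisson's ratio: nu = lateral strain / axial strain
  nu = 0.000514 / 0.001998 = 0.2573

0.2573


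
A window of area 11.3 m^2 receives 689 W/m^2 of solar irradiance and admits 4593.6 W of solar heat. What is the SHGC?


Rearrange Q = Area * SHGC * Irradiance:
  SHGC = Q / (Area * Irradiance)
  SHGC = 4593.6 / (11.3 * 689) = 0.59

0.59


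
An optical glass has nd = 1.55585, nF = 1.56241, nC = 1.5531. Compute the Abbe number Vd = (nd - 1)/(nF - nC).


Abbe number formula: Vd = (nd - 1) / (nF - nC)
  nd - 1 = 1.55585 - 1 = 0.55585
  nF - nC = 1.56241 - 1.5531 = 0.00931
  Vd = 0.55585 / 0.00931 = 59.7

59.7
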